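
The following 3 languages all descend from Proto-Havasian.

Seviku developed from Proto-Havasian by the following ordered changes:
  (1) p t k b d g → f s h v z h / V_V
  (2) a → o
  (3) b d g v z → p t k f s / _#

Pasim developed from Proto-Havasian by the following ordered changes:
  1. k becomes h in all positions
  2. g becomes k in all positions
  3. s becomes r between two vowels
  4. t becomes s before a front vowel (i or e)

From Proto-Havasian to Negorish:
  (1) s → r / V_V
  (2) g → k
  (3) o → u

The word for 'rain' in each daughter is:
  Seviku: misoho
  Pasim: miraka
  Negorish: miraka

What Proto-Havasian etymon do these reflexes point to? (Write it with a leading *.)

Position 4: Seviku has o, Pasim has a, Negorish has a. Pasim preserves a here (none of its changes turn any other segment into a), so the proto-segment is *a.
Position 3: Seviku has s, Pasim has r, Negorish has r. Taking the neighbouring segments as reconstructed: Seviku s could go back to *t or *s; Pasim r could go back to *s or *r; Negorish r could go back to *s or *r — the one source consistent with every daughter is *s.
Position 5: Seviku has h, Pasim has k, Negorish has k. In Pasim, k can only continue *g, so the proto-segment is *g.
Verify the candidate proto-form against each daughter:
Seviku: *misaga
  misaga → misaha   [intervocalic lenition]
  misaha → misoho   [vowel merger]
  misoho (rule 3 does not apply)
  giving Seviku misoho.
Pasim: *misaga > misaka > miraka  (by unconditioned shift, rhotacism)
Negorish: *misaga
  misaga → miraga   [rhotacism]
  miraga → miraka   [unconditioned shift]
  miraka (rule 3 does not apply)
  giving Negorish miraka.
Only *misaga yields all of Seviku misoho, Pasim miraka, Negorish miraka.

*misaga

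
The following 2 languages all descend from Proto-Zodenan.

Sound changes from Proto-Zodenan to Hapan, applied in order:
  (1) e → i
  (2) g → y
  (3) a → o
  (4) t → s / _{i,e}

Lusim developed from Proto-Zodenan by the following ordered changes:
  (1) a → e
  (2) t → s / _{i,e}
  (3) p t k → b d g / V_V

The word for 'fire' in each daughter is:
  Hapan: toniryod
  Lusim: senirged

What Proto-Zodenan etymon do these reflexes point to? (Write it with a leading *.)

Position 6: Hapan has y, Lusim has g. Taking the neighbouring segments as reconstructed: Hapan y could go back to *g or *y; Lusim g can only go back to *g — the one source consistent with every daughter is *g.
Position 7: Hapan has o, Lusim has e. Taking the neighbouring segments as reconstructed: Hapan o could go back to *a or *o; Lusim e could go back to *a or *e — the one source consistent with every daughter is *a.
Position 2: Hapan has o, Lusim has e. Taking the neighbouring segments as reconstructed: Hapan o could go back to *a or *o; Lusim e could go back to *a or *e — the one source consistent with every daughter is *a.
This points to *tanirgad. Verify forward in each daughter:
Hapan: *tanirgad > taniryad > toniryod  (by unconditioned shift, vowel merger)
Lusim: *tanirgad
  tanirgad → tenirged   [vowel merger]
  tenirged → senirged   [palatalisation]
  senirged (rule 3 does not apply)
  giving Lusim senirged.
Only *tanirgad yields all of Hapan toniryod, Lusim senirged.

*tanirgad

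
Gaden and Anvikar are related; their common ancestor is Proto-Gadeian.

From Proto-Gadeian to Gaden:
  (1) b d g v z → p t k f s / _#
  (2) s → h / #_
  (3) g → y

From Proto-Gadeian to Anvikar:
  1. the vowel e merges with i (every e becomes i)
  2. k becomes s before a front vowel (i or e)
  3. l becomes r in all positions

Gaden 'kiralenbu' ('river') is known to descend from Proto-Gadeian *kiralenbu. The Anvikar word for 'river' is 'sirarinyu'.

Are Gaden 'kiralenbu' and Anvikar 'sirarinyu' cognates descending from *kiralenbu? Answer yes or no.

no

Derive the expected Anvikar reflex of *kiralenbu:
Anvikar: *kiralenbu > kiralinbu > siralinbu > sirarinbu  (by vowel merger, palatalisation, unconditioned shift)
The regular Anvikar reflex would be 'sirarinbu', but the attested form is 'sirarinyu'. The correspondence is irregular, so they are not cognates (the Anvikar form has a different source).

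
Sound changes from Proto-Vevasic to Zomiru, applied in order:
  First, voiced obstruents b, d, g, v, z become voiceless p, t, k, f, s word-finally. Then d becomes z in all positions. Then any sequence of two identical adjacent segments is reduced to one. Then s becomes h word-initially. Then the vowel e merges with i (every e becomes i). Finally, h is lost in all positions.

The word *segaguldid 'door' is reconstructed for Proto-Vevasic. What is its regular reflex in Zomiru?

igagulzit

Zomiru: start from *segaguldid.
  rule 1 (final devoicing): segaguldid → segaguldit
  rule 2 (unconditioned shift): segaguldit → segagulzit
  rule 3: no change — segagulzit
  rule 4 (debuccalisation): segagulzit → hegagulzit
  rule 5 (vowel merger): hegagulzit → higagulzit
  rule 6 (h-loss): higagulzit → igagulzit
  ⇒ Zomiru igagulzit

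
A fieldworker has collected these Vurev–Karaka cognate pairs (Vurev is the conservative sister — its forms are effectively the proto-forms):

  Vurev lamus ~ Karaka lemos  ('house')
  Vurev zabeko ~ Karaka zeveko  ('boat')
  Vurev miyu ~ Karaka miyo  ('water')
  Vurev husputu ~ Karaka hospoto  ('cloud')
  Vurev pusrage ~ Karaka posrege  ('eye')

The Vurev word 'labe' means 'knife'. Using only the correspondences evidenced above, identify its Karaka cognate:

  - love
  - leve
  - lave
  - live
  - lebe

zabeko ~ zeveko — Vurev a corresponds to Karaka e after a consonant, before a labial obstruent.
zabeko ~ zeveko — Vurev b corresponds to Karaka v between vowels (before a front vowel).
Applying these to Vurev 'labe':
  labe → lebe   (a→e after a consonant, before a labial obstruent)
  lebe → leve   (b→v between vowels (before a front vowel))
So the Karaka cognate is 'leve'.

leve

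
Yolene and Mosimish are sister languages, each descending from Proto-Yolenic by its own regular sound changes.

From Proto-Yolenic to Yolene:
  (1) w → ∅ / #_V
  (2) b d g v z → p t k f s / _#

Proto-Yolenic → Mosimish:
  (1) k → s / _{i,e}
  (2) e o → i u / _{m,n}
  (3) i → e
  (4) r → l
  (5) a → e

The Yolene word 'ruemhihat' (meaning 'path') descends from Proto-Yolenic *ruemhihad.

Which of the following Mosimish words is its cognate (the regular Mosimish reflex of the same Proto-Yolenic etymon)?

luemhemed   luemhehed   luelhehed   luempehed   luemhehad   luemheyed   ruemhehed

Mosimish: start from *ruemhihad.
  rule 1: no change — ruemhihad
  rule 2 (pre-nasal raising): ruemhihad → ruimhihad
  rule 3 (vowel merger): ruimhihad → ruemhehad
  rule 4 (unconditioned shift): ruemhehad → luemhehad
  rule 5 (vowel merger): luemhehad → luemhehed
  ⇒ Mosimish luemhehed
Among the options, 'luemhehed' alone shows every Mosimish change applied in order.

luemhehed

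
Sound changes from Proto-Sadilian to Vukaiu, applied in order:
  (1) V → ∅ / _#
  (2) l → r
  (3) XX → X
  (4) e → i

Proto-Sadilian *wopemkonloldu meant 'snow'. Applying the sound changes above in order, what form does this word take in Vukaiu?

Vukaiu: *wopemkonloldu > wopemkonlold > wopemkonrord > wopimkonrord  (by apocope, unconditioned shift, vowel merger)

wopimkonrord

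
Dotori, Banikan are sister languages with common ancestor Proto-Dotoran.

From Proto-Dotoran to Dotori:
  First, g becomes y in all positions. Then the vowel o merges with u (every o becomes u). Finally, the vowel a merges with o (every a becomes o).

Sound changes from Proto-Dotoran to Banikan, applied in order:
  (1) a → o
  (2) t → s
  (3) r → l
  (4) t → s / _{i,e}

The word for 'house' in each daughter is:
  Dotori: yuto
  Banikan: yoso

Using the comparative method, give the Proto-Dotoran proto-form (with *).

*yota

Position 2: Dotori has u, Banikan has o. Taking the neighbouring segments as reconstructed: Dotori u could go back to *o or *u; Banikan o could go back to *a or *o — the one source consistent with every daughter is *o.
Position 3: Dotori has t, Banikan has s. Dotori preserves t here (none of its changes turn any other segment into t), so the proto-segment is *t.
Verify the candidate proto-form against each daughter:
Dotori: start from *yota.
  rule 1: no change — yota
  rule 2 (vowel merger): yota → yuta
  rule 3 (vowel merger): yuta → yuto
  ⇒ Dotori yuto
Banikan: *yota > yoto > yoso  (by vowel merger, unconditioned shift)
No other proto-form is consistent with every reflex, so the reconstruction is *yota.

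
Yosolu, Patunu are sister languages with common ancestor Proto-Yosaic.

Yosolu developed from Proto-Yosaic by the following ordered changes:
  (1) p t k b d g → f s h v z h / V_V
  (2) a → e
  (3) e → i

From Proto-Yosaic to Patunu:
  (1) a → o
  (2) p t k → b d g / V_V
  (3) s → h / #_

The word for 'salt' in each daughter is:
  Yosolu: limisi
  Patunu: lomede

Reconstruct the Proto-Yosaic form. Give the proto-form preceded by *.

*lamete

Position 6: Yosolu has i, Patunu has e. Patunu preserves e here (none of its changes turn any other segment into e), so the proto-segment is *e.
Position 2: Yosolu has i, Patunu has o. Taking the neighbouring segments as reconstructed: Yosolu i could go back to *a or *e or *i; Patunu o could go back to *a or *o — the one source consistent with every daughter is *a.
This points to *lamete. Verify forward in each daughter:
Yosolu: start from *lamete.
  rule 1 (intervocalic lenition): lamete → lamese
  rule 2 (vowel merger): lamese → lemese
  rule 3 (vowel merger): lemese → limisi
  ⇒ Yosolu limisi
Patunu: start from *lamete.
  rule 1 (vowel merger): lamete → lomete
  rule 2 (intervocalic voicing): lomete → lomede
  rule 3: no change — lomede
  ⇒ Patunu lomede
No other proto-form is consistent with every reflex, so the reconstruction is *lamete.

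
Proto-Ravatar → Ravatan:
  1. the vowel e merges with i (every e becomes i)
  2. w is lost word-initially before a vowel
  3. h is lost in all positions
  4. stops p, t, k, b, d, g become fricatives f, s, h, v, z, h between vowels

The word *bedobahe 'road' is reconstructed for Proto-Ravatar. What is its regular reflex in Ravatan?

Ravatan: start from *bedobahe.
  rule 1 (vowel merger): bedobahe → bidobahi
  rule 2: no change — bidobahi
  rule 3 (h-loss): bidobahi → bidobai
  rule 4 (intervocalic lenition): bidobai → bizovai
  ⇒ Ravatan bizovai

bizovai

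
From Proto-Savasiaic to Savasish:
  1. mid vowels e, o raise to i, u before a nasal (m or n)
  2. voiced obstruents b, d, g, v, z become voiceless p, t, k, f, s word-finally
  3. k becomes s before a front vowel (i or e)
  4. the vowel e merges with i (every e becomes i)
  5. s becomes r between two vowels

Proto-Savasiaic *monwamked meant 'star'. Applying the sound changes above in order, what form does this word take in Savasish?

munwamsit

Savasish: start from *monwamked.
  rule 1 (pre-nasal raising): monwamked → munwamked
  rule 2 (final devoicing): munwamked → munwamket
  rule 3 (palatalisation): munwamket → munwamset
  rule 4 (vowel merger): munwamset → munwamsit
  rule 5: no change — munwamsit
  ⇒ Savasish munwamsit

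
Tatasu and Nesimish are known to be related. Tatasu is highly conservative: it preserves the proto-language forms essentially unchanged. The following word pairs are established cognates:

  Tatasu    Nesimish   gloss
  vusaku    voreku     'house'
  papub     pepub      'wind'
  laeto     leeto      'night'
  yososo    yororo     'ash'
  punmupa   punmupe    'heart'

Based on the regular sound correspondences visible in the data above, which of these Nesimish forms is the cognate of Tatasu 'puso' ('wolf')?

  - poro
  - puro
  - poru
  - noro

poro

vusaku ~ voreku — Tatasu u corresponds to Nesimish o after a consonant, before a consonant other than r, m, n, p, b, f, v.
yososo ~ yororo — Tatasu s corresponds to Nesimish r between vowels (before a back vowel).
Applying these to Tatasu 'puso':
  puso → poso   (u→o after a consonant, before a consonant other than r, m, n, p, b, f, v)
  poso → poro   (s→r between vowels (before a back vowel))
So the Nesimish cognate is 'poro'.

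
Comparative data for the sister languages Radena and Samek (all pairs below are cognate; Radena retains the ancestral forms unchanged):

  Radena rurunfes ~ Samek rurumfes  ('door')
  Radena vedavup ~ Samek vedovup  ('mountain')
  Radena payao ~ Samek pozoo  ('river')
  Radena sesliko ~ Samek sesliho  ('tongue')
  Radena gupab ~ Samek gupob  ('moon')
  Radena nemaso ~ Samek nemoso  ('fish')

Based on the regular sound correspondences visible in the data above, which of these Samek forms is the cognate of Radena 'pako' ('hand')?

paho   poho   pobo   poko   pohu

poho

payao ~ pozoo, nemaso ~ nemoso — Radena a corresponds to Samek o after a consonant, before a consonant other than r, m, n, p, b, f, v.
sesliko ~ sesliho — Radena k corresponds to Samek h between vowels (before a back vowel).
Applying these to Radena 'pako':
  pako → poko   (a→o after a consonant, before a consonant other than r, m, n, p, b, f, v)
  poko → poho   (k→h between vowels (before a back vowel))
So the Samek cognate is 'poho'.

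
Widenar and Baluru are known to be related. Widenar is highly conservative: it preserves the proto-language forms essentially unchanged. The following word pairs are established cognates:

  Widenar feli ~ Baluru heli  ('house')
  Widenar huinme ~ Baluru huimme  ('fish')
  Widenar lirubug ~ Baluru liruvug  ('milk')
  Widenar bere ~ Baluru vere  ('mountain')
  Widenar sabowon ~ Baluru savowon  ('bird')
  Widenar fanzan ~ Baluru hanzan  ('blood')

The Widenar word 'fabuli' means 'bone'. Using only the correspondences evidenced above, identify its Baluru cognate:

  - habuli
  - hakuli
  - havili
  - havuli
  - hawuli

havuli

fanzan ~ hanzan — Widenar f corresponds to Baluru h word-initially before a back vowel.
lirubug ~ liruvug — Widenar b corresponds to Baluru v between vowels (before a back vowel).
Applying these to Widenar 'fabuli':
  fabuli → habuli   (f→h word-initially before a back vowel)
  habuli → havuli   (b→v between vowels (before a back vowel))
So the Baluru cognate is 'havuli'.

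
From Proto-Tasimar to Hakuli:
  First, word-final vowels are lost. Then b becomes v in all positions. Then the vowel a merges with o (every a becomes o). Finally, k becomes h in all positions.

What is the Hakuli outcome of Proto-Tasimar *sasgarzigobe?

sosgorzigov

Hakuli: start from *sasgarzigobe.
  rule 1 (apocope): sasgarzigobe → sasgarzigob
  rule 2 (unconditioned shift): sasgarzigob → sasgarzigov
  rule 3 (vowel merger): sasgarzigov → sosgorzigov
  rule 4: no change — sosgorzigov
  ⇒ Hakuli sosgorzigov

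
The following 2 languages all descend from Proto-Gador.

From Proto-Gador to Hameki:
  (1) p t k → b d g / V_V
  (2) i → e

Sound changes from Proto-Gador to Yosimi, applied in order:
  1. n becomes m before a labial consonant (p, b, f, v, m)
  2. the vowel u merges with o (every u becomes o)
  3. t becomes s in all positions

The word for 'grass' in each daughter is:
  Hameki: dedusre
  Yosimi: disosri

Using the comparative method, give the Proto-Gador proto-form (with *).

*ditusri

Position 4: Hameki has u, Yosimi has o. Hameki preserves u here (none of its changes turn any other segment into u), so the proto-segment is *u.
Position 7: Hameki has e, Yosimi has i. Yosimi preserves i here (none of its changes turn any other segment into i), so the proto-segment is *i.
Verify the candidate proto-form against each daughter:
Hameki: *ditusri
  ditusri → didusri   [intervocalic voicing]
  didusri → dedusre   [vowel merger]
  giving Hameki dedusre.
Yosimi: *ditusri
  ditusri (rule 1 does not apply)
  ditusri → ditosri   [vowel merger]
  ditosri → disosri   [unconditioned shift]
  giving Yosimi disosri.
No other proto-form is consistent with every reflex, so the reconstruction is *ditusri.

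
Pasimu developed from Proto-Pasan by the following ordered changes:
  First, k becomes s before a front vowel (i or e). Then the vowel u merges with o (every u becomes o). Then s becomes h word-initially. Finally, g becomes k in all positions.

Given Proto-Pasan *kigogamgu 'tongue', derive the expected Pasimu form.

Pasimu: start from *kigogamgu.
  rule 1 (palatalisation): kigogamgu → sigogamgu
  rule 2 (vowel merger): sigogamgu → sigogamgo
  rule 3 (debuccalisation): sigogamgo → higogamgo
  rule 4 (unconditioned shift): higogamgo → hikokamko
  ⇒ Pasimu hikokamko

hikokamko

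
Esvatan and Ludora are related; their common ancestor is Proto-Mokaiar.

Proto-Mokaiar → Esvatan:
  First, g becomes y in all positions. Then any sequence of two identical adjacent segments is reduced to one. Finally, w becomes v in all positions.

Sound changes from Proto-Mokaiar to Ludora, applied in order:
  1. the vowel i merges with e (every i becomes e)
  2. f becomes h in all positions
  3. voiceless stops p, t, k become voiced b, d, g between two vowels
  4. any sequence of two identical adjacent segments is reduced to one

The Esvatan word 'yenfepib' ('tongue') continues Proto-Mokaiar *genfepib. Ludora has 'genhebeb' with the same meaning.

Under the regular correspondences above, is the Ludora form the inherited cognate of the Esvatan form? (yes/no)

Derive the expected Ludora reflex of *genfepib:
Ludora: start from *genfepib.
  rule 1 (vowel merger): genfepib → genfepeb
  rule 2 (unconditioned shift): genfepeb → genhepeb
  rule 3 (intervocalic voicing): genhepeb → genhebeb
  rule 4: no change — genhebeb
  ⇒ Ludora genhebeb
Ludora 'genhebeb' matches the regular reflex exactly, so the pair is cognate.

yes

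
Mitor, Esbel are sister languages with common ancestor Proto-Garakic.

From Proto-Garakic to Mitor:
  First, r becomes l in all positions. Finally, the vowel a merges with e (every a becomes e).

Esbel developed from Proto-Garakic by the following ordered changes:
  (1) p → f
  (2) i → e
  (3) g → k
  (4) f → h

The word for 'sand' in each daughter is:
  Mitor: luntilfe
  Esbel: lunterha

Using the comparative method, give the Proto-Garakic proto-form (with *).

Position 7: Mitor has f, Esbel has h. Mitor preserves f here (none of its changes turn any other segment into f), so the proto-segment is *f.
Position 6: Mitor has l, Esbel has r. Esbel preserves r here (none of its changes turn any other segment into r), so the proto-segment is *r.
Position 8: Mitor has e, Esbel has a. Esbel preserves a here (none of its changes turn any other segment into a), so the proto-segment is *a.
This points to *luntirfa. Verify forward in each daughter:
Mitor: *luntirfa
  luntirfa → luntilfa   [unconditioned shift]
  luntilfa → luntilfe   [vowel merger]
  giving Mitor luntilfe.
Esbel: *luntirfa > lunterfa > lunterha  (by vowel merger, unconditioned shift)
Only *luntirfa yields all of Mitor luntilfe, Esbel lunterha.

*luntirfa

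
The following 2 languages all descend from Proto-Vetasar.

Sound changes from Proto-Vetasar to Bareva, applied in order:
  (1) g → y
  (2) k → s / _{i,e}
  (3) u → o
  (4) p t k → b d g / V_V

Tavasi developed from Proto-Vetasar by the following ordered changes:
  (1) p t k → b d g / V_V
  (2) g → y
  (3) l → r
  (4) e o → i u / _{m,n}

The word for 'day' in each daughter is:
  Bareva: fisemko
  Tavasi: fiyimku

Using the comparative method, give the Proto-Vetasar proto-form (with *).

*fikemku

Position 4: Bareva has e, Tavasi has i. Bareva preserves e here (none of its changes turn any other segment into e), so the proto-segment is *e.
Position 3: Bareva has s, Tavasi has y. Taking the neighbouring segments as reconstructed: Bareva s could go back to *k or *s; Tavasi y could go back to *k or *g or *y — the one source consistent with every daughter is *k.
Position 7: Bareva has o, Tavasi has u. Taking the neighbouring segments as reconstructed: Bareva o could go back to *o or *u; Tavasi u can only go back to *u — the one source consistent with every daughter is *u.
This points to *fikemku. Verify forward in each daughter:
Bareva: start from *fikemku.
  rule 1: no change — fikemku
  rule 2 (palatalisation): fikemku → fisemku
  rule 3 (vowel merger): fisemku → fisemko
  rule 4: no change — fisemko
  ⇒ Bareva fisemko
Tavasi: *fikemku > figemku > fiyemku > fiyimku  (by intervocalic voicing, unconditioned shift, pre-nasal raising)
Only *fikemku yields all of Bareva fisemko, Tavasi fiyimku.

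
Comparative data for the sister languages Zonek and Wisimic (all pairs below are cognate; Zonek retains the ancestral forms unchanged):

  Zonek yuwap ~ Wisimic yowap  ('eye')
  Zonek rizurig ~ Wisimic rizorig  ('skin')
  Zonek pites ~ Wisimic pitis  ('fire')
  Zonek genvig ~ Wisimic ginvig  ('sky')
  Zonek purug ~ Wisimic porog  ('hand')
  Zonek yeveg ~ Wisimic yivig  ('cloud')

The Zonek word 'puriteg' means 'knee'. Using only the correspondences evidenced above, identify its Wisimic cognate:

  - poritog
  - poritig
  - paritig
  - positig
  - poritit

rizurig ~ rizorig, purug ~ porog — Zonek u corresponds to Wisimic o after a consonant, before r.
pites ~ pitis, yeveg ~ yivig — Zonek e corresponds to Wisimic i after a consonant, before a consonant other than r, m, n, p, b, f, v.
Applying these to Zonek 'puriteg':
  puriteg → poriteg   (u→o after a consonant, before r)
  poriteg → poritig   (e→i after a consonant, before a consonant other than r, m, n, p, b, f, v)
So the Wisimic cognate is 'poritig'.

poritig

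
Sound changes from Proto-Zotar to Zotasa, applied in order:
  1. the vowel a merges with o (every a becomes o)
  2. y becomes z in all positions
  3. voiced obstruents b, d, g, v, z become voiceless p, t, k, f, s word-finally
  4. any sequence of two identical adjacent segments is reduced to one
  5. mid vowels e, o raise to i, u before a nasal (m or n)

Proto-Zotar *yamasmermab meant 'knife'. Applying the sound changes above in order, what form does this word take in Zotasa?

Zotasa: start from *yamasmermab.
  rule 1 (vowel merger): yamasmermab → yomosmermob
  rule 2 (unconditioned shift): yomosmermob → zomosmermob
  rule 3 (final devoicing): zomosmermob → zomosmermop
  rule 4: no change — zomosmermop
  rule 5 (pre-nasal raising): zomosmermop → zumosmermop
  ⇒ Zotasa zumosmermop

zumosmermop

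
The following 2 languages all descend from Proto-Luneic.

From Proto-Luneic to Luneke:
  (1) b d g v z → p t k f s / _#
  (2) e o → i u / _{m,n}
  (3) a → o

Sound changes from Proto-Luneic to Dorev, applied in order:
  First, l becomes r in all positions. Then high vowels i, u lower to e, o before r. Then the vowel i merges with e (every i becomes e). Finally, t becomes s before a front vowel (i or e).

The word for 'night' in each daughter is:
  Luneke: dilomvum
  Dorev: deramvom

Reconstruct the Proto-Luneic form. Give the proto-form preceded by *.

*dilamvom

Position 4: Luneke has o, Dorev has a. Dorev preserves a here (none of its changes turn any other segment into a), so the proto-segment is *a.
Position 7: Luneke has u, Dorev has o. Taking the neighbouring segments as reconstructed: Luneke u could go back to *o or *u; Dorev o can only go back to *o — the one source consistent with every daughter is *o.
Position 3: Luneke has l, Dorev has r. Luneke preserves l here (none of its changes turn any other segment into l), so the proto-segment is *l.
Verify the candidate proto-form against each daughter:
Luneke: start from *dilamvom.
  rule 1: no change — dilamvom
  rule 2 (pre-nasal raising): dilamvom → dilamvum
  rule 3 (vowel merger): dilamvum → dilomvum
  ⇒ Luneke dilomvum
Dorev: *dilamvom > diramvom > deramvom  (by unconditioned shift, pre-rhotic lowering)
*dilamvom is the unique common source.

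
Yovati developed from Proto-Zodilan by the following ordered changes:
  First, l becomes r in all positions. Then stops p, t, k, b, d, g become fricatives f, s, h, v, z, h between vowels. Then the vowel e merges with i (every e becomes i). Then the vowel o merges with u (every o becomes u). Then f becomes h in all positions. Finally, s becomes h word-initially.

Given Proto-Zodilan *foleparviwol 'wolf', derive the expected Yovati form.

huriharviwur

Yovati: start from *foleparviwol.
  rule 1 (unconditioned shift): foleparviwol → foreparviwor
  rule 2 (intervocalic lenition): foreparviwor → forefarviwor
  rule 3 (vowel merger): forefarviwor → forifarviwor
  rule 4 (vowel merger): forifarviwor → furifarviwur
  rule 5 (unconditioned shift): furifarviwur → huriharviwur
  rule 6: no change — huriharviwur
  ⇒ Yovati huriharviwur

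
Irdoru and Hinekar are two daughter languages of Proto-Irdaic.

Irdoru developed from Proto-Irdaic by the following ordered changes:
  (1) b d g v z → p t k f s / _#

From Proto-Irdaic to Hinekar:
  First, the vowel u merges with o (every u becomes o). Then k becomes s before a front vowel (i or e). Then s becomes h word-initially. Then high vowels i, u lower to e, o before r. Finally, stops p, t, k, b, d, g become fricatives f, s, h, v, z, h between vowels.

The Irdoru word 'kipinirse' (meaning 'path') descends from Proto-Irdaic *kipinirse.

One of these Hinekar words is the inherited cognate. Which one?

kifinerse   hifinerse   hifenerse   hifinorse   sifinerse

hifinerse

Hinekar: *kipinirse
  kipinirse (rule 1 does not apply)
  kipinirse → sipinirse   [palatalisation]
  sipinirse → hipinirse   [debuccalisation]
  hipinirse → hipinerse   [pre-rhotic lowering]
  hipinerse → hifinerse   [intervocalic lenition]
  giving Hinekar hifinerse.
Among the options, 'hifinerse' alone shows every Hinekar change applied in order.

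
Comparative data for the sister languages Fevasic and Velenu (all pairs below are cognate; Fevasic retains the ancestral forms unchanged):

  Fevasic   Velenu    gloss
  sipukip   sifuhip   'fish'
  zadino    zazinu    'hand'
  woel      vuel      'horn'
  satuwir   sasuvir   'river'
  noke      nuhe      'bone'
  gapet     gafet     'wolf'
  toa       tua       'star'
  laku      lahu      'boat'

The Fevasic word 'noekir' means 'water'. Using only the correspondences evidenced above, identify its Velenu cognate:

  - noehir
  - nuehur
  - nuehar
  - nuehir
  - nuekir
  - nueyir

nuehir

woel ~ vuel — Fevasic o corresponds to Velenu u after a consonant, before a front vowel.
sipukip ~ sifuhip — Fevasic k corresponds to Velenu h between vowels (before a front vowel).
Applying these to Fevasic 'noekir':
  noekir → nuekir   (o→u after a consonant, before a front vowel)
  nuekir → nuehir   (k→h between vowels (before a front vowel))
So the Velenu cognate is 'nuehir'.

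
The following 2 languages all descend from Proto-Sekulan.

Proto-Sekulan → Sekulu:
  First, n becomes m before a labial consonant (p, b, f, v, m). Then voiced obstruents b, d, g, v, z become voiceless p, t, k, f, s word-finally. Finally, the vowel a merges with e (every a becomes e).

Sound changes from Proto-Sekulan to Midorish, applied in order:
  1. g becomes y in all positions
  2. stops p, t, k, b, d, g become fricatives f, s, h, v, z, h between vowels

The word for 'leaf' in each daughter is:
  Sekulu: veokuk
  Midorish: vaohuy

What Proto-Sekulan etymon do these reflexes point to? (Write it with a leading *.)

Position 2: Sekulu has e, Midorish has a. Midorish preserves a here (none of its changes turn any other segment into a), so the proto-segment is *a.
Position 4: Sekulu has k, Midorish has h. Taking the neighbouring segments as reconstructed: Sekulu k can only go back to *k; Midorish h could go back to *k or *h — the one source consistent with every daughter is *k.
This points to *vaokug. Verify forward in each daughter:
Sekulu: *vaokug
  vaokug (rule 1 does not apply)
  vaokug → vaokuk   [final devoicing]
  vaokuk → veokuk   [vowel merger]
  giving Sekulu veokuk.
Midorish: *vaokug > vaokuy > vaohuy  (by unconditioned shift, intervocalic lenition)
*vaokug is the unique common source.

*vaokug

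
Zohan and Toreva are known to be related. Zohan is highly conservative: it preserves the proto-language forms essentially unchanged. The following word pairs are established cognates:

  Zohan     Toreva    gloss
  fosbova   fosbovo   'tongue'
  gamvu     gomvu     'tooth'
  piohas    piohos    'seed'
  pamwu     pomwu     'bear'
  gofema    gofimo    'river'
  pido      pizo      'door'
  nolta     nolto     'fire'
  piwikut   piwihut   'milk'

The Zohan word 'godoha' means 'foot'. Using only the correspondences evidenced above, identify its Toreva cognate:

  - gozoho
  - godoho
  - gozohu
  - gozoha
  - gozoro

gozoho

pido ~ pizo — Zohan d corresponds to Toreva z between vowels (before a back vowel).
fosbova ~ fosbovo, gofema ~ gofimo — Zohan a corresponds to Toreva o word-finally.
Applying these to Zohan 'godoha':
  godoha → gozoha   (d→z between vowels (before a back vowel))
  gozoha → gozoho   (a→o word-finally)
So the Toreva cognate is 'gozoho'.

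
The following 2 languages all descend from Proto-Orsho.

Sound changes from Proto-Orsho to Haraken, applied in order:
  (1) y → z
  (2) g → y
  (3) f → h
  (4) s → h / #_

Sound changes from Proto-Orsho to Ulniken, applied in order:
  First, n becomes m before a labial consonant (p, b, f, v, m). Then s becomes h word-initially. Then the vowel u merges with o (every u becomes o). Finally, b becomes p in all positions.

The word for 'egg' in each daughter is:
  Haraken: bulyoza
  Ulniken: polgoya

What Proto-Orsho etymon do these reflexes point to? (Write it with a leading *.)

Position 4: Haraken has y, Ulniken has g. Ulniken preserves g here (none of its changes turn any other segment into g), so the proto-segment is *g.
Position 6: Haraken has z, Ulniken has y. Ulniken preserves y here (none of its changes turn any other segment into y), so the proto-segment is *y.
Verify the candidate proto-form against each daughter:
Haraken: *bulgoya
  bulgoya → bulgoza   [unconditioned shift]
  bulgoza → bulyoza   [unconditioned shift]
  bulyoza (rule 3 does not apply)
  bulyoza (rule 4 does not apply)
  giving Haraken bulyoza.
Ulniken: *bulgoya > bolgoya > polgoya  (by vowel merger, unconditioned shift)
No other proto-form is consistent with every reflex, so the reconstruction is *bulgoya.

*bulgoya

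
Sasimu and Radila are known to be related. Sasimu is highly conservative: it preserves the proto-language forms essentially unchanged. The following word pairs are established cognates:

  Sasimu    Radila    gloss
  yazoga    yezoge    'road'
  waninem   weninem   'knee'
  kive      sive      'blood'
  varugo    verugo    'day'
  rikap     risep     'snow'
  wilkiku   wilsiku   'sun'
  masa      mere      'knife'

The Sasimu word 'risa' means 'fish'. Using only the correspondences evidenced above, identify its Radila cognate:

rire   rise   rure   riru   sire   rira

masa ~ mere — Sasimu s corresponds to Radila r between vowels (before a back vowel).
yazoga ~ yezoge, masa ~ mere — Sasimu a corresponds to Radila e word-finally.
Applying these to Sasimu 'risa':
  risa → rira   (s→r between vowels (before a back vowel))
  rira → rire   (a→e word-finally)
So the Radila cognate is 'rire'.

rire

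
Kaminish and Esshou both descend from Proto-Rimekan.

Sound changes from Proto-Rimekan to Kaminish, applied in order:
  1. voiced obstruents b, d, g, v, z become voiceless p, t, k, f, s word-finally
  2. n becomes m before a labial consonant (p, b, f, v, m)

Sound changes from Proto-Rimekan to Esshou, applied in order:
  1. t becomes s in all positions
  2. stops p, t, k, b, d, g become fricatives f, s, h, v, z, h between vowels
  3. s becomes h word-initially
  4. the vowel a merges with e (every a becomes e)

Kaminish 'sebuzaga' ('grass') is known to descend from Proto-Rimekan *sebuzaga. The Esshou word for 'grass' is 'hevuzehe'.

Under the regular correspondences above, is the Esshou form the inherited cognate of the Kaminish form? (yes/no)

yes

Derive the expected Esshou reflex of *sebuzaga:
Esshou: *sebuzaga > sevuzaha > hevuzaha > hevuzehe  (by intervocalic lenition, debuccalisation, vowel merger)
Esshou 'hevuzehe' matches the regular reflex exactly, so the pair is cognate.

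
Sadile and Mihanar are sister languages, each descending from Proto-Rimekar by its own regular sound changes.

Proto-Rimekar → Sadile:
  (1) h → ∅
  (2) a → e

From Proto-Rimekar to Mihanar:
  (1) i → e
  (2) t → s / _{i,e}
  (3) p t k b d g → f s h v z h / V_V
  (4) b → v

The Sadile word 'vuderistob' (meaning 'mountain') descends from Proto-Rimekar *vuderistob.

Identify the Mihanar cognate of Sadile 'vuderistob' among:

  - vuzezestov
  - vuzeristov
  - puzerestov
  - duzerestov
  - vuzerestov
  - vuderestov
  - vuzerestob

vuzerestov

Mihanar: *vuderistob
  vuderistob → vuderestob   [vowel merger]
  vuderestob (rule 2 does not apply)
  vuderestob → vuzerestob   [intervocalic lenition]
  vuzerestob → vuzerestov   [unconditioned shift]
  giving Mihanar vuzerestov.
The other candidates each miss or misapply at least one Mihanar change.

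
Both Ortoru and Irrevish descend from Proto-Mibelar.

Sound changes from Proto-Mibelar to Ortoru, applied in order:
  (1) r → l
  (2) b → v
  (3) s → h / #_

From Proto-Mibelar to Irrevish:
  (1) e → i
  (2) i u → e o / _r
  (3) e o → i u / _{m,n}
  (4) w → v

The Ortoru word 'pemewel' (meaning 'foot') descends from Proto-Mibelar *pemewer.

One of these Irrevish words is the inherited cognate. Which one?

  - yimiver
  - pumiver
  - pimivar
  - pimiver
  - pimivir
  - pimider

Irrevish: *pemewer
  pemewer → pimiwir   [vowel merger]
  pimiwir → pimiwer   [pre-rhotic lowering]
  pimiwer (rule 3 does not apply)
  pimiwer → pimiver   [unconditioned shift]
  giving Irrevish pimiver.

pimiver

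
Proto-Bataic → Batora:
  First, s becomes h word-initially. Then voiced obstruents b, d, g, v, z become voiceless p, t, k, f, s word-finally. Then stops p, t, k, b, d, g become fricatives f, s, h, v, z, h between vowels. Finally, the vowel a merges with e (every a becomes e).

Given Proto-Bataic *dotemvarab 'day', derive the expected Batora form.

Batora: start from *dotemvarab.
  rule 1: no change — dotemvarab
  rule 2 (final devoicing): dotemvarab → dotemvarap
  rule 3 (intervocalic lenition): dotemvarap → dosemvarap
  rule 4 (vowel merger): dosemvarap → dosemverep
  ⇒ Batora dosemverep

dosemverep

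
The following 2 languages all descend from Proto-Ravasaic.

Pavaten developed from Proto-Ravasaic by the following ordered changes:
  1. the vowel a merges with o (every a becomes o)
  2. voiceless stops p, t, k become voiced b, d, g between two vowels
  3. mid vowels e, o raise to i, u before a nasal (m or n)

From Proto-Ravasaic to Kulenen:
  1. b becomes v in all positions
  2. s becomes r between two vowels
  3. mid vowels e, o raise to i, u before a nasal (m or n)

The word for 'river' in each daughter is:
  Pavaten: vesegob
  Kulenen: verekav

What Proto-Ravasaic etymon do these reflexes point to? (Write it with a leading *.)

*vesekab

Position 6: Pavaten has o, Kulenen has a. Kulenen preserves a here (none of its changes turn any other segment into a), so the proto-segment is *a.
Position 5: Pavaten has g, Kulenen has k. Kulenen preserves k here (none of its changes turn any other segment into k), so the proto-segment is *k.
Position 3: Pavaten has s, Kulenen has r. Pavaten preserves s here (none of its changes turn any other segment into s), so the proto-segment is *s.
This points to *vesekab. Verify forward in each daughter:
Pavaten: *vesekab > vesekob > vesegob  (by vowel merger, intervocalic voicing)
Kulenen: start from *vesekab.
  rule 1 (unconditioned shift): vesekab → vesekav
  rule 2 (rhotacism): vesekav → verekav
  rule 3: no change — verekav
  ⇒ Kulenen verekav
Only *vesekab yields all of Pavaten vesegob, Kulenen verekav.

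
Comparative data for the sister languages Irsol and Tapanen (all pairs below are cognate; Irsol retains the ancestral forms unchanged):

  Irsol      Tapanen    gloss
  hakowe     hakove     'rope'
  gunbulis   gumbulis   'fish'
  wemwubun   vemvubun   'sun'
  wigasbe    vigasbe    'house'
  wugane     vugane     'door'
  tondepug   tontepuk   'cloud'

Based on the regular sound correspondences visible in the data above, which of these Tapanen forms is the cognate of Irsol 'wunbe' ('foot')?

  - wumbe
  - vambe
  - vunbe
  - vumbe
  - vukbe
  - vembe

wugane ~ vugane — Irsol w corresponds to Tapanen v word-initially before a back vowel.
gunbulis ~ gumbulis — Irsol n corresponds to Tapanen m after a vowel, before a labial obstruent.
Applying these to Irsol 'wunbe':
  wunbe → vunbe   (w→v word-initially before a back vowel)
  vunbe → vumbe   (n→m after a vowel, before a labial obstruent)
So the Tapanen cognate is 'vumbe'.

vumbe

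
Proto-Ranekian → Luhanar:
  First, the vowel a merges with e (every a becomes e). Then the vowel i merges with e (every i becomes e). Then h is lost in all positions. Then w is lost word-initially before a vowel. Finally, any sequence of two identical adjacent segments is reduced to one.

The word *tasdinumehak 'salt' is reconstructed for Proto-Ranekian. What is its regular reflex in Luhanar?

Luhanar: start from *tasdinumehak.
  rule 1 (vowel merger): tasdinumehak → tesdinumehek
  rule 2 (vowel merger): tesdinumehek → tesdenumehek
  rule 3 (h-loss): tesdenumehek → tesdenumeek
  rule 4: no change — tesdenumeek
  rule 5 (degemination): tesdenumeek → tesdenumek
  ⇒ Luhanar tesdenumek

tesdenumek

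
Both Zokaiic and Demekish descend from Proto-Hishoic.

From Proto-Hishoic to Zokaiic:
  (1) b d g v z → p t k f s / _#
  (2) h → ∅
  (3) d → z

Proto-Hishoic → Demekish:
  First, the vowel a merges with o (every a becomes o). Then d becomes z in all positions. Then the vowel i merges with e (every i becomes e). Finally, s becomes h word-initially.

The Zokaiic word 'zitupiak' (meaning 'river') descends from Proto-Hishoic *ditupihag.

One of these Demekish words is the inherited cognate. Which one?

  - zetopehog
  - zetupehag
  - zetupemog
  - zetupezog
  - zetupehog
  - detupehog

Demekish: *ditupihag
  ditupihag → ditupihog   [vowel merger]
  ditupihog → zitupihog   [unconditioned shift]
  zitupihog → zetupehog   [vowel merger]
  zetupehog (rule 4 does not apply)
  giving Demekish zetupehog.
Among the options, 'zetupehog' alone shows every Demekish change applied in order.

zetupehog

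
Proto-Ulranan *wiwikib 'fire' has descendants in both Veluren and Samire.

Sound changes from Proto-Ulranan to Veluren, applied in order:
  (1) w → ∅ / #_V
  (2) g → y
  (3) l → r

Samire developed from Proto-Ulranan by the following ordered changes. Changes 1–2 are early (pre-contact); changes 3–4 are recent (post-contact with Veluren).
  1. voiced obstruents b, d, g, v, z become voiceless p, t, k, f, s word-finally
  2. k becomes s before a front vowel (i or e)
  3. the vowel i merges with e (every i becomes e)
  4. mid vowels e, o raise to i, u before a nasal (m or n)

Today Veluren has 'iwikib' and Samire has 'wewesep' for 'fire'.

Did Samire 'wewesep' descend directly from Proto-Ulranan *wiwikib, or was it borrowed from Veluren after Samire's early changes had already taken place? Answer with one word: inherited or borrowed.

If inherited, *wiwikib would pass through all of Samire's changes:
Samire: *wiwikib
  wiwikib → wiwikip   [final devoicing]
  wiwikip → wiwisip   [palatalisation]
  wiwisip → wewesep   [vowel merger]
  wewesep (rule 4 does not apply)
  giving Samire wewesep.
If borrowed from Veluren 'iwikib' after the early changes, it would undergo only the recent ones:
  rule 3 (vowel merger): iwikib → ewekeb
  rule 4 (pre-nasal raising): no change (ewekeb)
  ⇒ as a loan: ewekeb
Samire 'wewesep' matches the inherited outcome exactly, so it is an inherited cognate, not a loan.

inherited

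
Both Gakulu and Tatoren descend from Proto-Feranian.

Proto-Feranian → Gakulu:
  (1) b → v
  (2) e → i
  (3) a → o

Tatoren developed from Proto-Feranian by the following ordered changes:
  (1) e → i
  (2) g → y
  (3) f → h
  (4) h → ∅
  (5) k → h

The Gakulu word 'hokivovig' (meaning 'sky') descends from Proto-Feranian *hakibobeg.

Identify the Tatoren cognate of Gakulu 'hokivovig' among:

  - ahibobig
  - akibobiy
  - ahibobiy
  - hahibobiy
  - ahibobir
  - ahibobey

ahibobiy

Tatoren: *hakibobeg > hakibobig > hakibobiy > akibobiy > ahibobiy  (by vowel merger, unconditioned shift, h-loss, unconditioned shift)
Among the options, 'ahibobiy' alone shows every Tatoren change applied in order.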